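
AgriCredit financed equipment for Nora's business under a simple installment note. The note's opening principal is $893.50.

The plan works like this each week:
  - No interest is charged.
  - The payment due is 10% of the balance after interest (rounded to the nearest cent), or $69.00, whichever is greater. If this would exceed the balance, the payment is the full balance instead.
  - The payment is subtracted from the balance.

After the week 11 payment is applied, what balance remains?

Week 1: opening $893.50; payment $89.35; balance $804.15
Week 2: opening $804.15; payment $80.42; balance $723.73
Week 3: opening $723.73; payment $72.37; balance $651.36
Week 4: opening $651.36; payment $69.00; balance $582.36
Week 5: opening $582.36; payment $69.00; balance $513.36
Week 6: opening $513.36; payment $69.00; balance $444.36
Week 7: opening $444.36; payment $69.00; balance $375.36
Week 8: opening $375.36; payment $69.00; balance $306.36
Week 9: opening $306.36; payment $69.00; balance $237.36
Week 10: opening $237.36; payment $69.00; balance $168.36
Week 11: opening $168.36; payment $69.00; balance $99.36

$99.36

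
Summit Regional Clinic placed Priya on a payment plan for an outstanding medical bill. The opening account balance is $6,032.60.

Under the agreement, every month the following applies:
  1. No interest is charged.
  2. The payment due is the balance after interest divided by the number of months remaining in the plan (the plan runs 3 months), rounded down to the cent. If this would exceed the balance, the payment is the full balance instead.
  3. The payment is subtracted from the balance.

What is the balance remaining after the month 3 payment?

# | Opening | Payment | End bal
1 | $6,032.60 | $2,010.86 | $4,021.74
2 | $4,021.74 | $2,010.87 | $2,010.87
3 | $2,010.87 | $2,010.87 | $0.00

$0.00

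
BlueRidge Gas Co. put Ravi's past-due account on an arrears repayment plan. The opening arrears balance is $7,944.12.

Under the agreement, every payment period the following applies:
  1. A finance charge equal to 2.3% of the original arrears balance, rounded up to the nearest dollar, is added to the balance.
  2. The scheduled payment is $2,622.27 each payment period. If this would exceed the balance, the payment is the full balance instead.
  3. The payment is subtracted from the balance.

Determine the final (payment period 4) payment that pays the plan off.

$809.31

Payment period 1: opening $7,944.12; interest $183.00 → $8,127.12; payment $2,622.27; balance $5,504.85
Payment period 2: opening $5,504.85; interest $183.00 → $5,687.85; payment $2,622.27; balance $3,065.58
Payment period 3: opening $3,065.58; interest $183.00 → $3,248.58; payment $2,622.27; balance $626.31
Payment period 4: opening $626.31; interest $183.00 → $809.31; payment $809.31; balance $0.00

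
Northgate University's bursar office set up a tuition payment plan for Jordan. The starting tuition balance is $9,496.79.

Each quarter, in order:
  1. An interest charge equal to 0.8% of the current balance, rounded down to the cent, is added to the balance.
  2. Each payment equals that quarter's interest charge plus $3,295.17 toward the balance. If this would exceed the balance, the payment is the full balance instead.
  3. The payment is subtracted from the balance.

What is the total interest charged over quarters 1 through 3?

Quarter 1: $9,496.79 +$75.97 interest = $9,572.76; pay $3,371.14 → $6,201.62
Quarter 2: $6,201.62 +$49.61 interest = $6,251.23; pay $3,344.78 → $2,906.45
Quarter 3: $2,906.45 +$23.25 interest = $2,929.70; pay $2,929.70 → $0.00
Total interest: $75.97 + $49.61 + $23.25 = $148.83

$148.83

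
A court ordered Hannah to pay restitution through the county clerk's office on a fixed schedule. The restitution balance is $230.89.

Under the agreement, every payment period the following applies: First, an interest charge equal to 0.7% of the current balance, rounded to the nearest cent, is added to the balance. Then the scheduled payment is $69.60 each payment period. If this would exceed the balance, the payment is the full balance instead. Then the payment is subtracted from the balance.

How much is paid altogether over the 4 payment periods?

$234.49

Payment period 1: $230.89 +$1.62 interest = $232.51; pay $69.60 → $162.91
Payment period 2: $162.91 +$1.14 interest = $164.05; pay $69.60 → $94.45
Payment period 3: $94.45 +$0.66 interest = $95.11; pay $69.60 → $25.51
Payment period 4: $25.51 +$0.18 interest = $25.69; pay $25.69 → $0.00
Total paid: $234.49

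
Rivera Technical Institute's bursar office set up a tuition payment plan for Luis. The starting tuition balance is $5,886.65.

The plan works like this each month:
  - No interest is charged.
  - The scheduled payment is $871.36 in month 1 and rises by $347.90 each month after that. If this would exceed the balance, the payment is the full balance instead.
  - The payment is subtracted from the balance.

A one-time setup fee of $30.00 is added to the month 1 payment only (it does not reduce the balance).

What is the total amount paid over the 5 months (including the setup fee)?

$5,916.65

Month 1: opening $5,886.65; payment $871.36 (+ $30.00 fee); balance $5,015.29
Month 2: opening $5,015.29; payment $1,219.26; balance $3,796.03
Month 3: opening $3,796.03; payment $1,567.16; balance $2,228.87
Month 4: opening $2,228.87; payment $1,915.06; balance $313.81
Month 5: opening $313.81; payment $313.81; balance $0.00
Total paid: $5,916.65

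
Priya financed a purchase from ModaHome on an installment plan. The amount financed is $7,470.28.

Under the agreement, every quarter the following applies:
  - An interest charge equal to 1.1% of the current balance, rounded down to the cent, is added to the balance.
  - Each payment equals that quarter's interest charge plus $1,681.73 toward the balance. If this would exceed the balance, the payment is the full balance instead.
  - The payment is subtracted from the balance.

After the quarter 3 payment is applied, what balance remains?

$2,425.09

# | Opening | Interest | Payment | End bal
1 | $7,470.28 | $82.17 | $1,763.90 | $5,788.55
2 | $5,788.55 | $63.67 | $1,745.40 | $4,106.82
3 | $4,106.82 | $45.17 | $1,726.90 | $2,425.09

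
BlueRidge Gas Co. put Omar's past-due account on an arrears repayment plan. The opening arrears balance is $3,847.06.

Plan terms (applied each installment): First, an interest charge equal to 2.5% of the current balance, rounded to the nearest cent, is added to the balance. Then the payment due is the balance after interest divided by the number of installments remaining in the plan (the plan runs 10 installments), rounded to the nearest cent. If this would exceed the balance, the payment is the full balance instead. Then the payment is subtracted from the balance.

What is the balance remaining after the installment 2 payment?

$3,233.46

Installment 1: opening $3,847.06; interest $96.18 → $3,943.24; payment $394.32; balance $3,548.92
Installment 2: opening $3,548.92; interest $88.72 → $3,637.64; payment $404.18; balance $3,233.46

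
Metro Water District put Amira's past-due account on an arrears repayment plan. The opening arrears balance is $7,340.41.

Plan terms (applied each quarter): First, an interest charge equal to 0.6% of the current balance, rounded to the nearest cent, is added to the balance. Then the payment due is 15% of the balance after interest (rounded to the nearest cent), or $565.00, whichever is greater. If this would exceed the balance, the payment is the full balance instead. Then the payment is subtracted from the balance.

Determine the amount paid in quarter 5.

Quarter 1: $7,340.41 +$44.04 interest = $7,384.45; pay $1,107.67 → $6,276.78
Quarter 2: $6,276.78 +$37.66 interest = $6,314.44; pay $947.17 → $5,367.27
Quarter 3: $5,367.27 +$32.20 interest = $5,399.47; pay $809.92 → $4,589.55
Quarter 4: $4,589.55 +$27.54 interest = $4,617.09; pay $692.56 → $3,924.53
Quarter 5: $3,924.53 +$23.55 interest = $3,948.08; pay $592.21 → $3,355.87

$592.21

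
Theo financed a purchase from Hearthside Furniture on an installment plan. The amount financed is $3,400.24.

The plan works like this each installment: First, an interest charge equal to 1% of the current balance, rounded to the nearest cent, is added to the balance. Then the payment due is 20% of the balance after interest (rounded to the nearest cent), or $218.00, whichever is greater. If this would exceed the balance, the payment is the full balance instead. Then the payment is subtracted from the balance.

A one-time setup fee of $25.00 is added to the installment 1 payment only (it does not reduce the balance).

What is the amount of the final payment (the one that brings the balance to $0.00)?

$100.42

Installment 1: $3,400.24 +$34.00 interest = $3,434.24; pay $686.85 (+ $25.00 fee) → $2,747.39
Installment 2: $2,747.39 +$27.47 interest = $2,774.86; pay $554.97 → $2,219.89
Installment 3: $2,219.89 +$22.20 interest = $2,242.09; pay $448.42 → $1,793.67
Installment 4: $1,793.67 +$17.94 interest = $1,811.61; pay $362.32 → $1,449.29
Installment 5: $1,449.29 +$14.49 interest = $1,463.78; pay $292.76 → $1,171.02
Installment 6: $1,171.02 +$11.71 interest = $1,182.73; pay $236.55 → $946.18
Installment 7: $946.18 +$9.46 interest = $955.64; pay $218.00 → $737.64
Installment 8: $737.64 +$7.38 interest = $745.02; pay $218.00 → $527.02
Installment 9: $527.02 +$5.27 interest = $532.29; pay $218.00 → $314.29
Installment 10: $314.29 +$3.14 interest = $317.43; pay $218.00 → $99.43
Installment 11: $99.43 +$0.99 interest = $100.42; pay $100.42 → $0.00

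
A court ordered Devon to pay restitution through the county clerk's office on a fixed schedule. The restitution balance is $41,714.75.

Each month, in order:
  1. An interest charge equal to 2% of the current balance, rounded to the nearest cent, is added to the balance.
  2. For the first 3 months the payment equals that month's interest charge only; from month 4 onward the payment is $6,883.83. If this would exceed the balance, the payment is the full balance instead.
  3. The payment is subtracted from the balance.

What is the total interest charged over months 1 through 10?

$5,715.75

Month 1: opening $41,714.75; interest $834.30 → $42,549.05; payment $834.30; balance $41,714.75
Month 2: opening $41,714.75; interest $834.30 → $42,549.05; payment $834.30; balance $41,714.75
Month 3: opening $41,714.75; interest $834.30 → $42,549.05; payment $834.30; balance $41,714.75
Month 4: opening $41,714.75; interest $834.30 → $42,549.05; payment $6,883.83; balance $35,665.22
Month 5: opening $35,665.22; interest $713.30 → $36,378.52; payment $6,883.83; balance $29,494.69
Month 6: opening $29,494.69; interest $589.89 → $30,084.58; payment $6,883.83; balance $23,200.75
Month 7: opening $23,200.75; interest $464.02 → $23,664.77; payment $6,883.83; balance $16,780.94
Month 8: opening $16,780.94; interest $335.62 → $17,116.56; payment $6,883.83; balance $10,232.73
Month 9: opening $10,232.73; interest $204.65 → $10,437.38; payment $6,883.83; balance $3,553.55
Month 10: opening $3,553.55; interest $71.07 → $3,624.62; payment $3,624.62; balance $0.00
Total interest: $834.30 + $834.30 + $834.30 + $834.30 + $713.30 + $589.89 + $464.02 + $335.62 + $204.65 + $71.07 = $5,715.75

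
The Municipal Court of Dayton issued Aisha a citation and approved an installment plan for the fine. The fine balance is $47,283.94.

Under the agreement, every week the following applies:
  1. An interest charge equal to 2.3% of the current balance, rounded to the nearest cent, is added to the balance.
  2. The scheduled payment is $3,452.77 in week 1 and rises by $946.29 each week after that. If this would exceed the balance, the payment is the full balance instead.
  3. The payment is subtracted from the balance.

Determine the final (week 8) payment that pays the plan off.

# | Opening | Interest | Payment | End bal
1 | $47,283.94 | $1,087.53 | $3,452.77 | $44,918.70
2 | $44,918.70 | $1,033.13 | $4,399.06 | $41,552.77
3 | $41,552.77 | $955.71 | $5,345.35 | $37,163.13
4 | $37,163.13 | $854.75 | $6,291.64 | $31,726.24
5 | $31,726.24 | $729.70 | $7,237.93 | $25,218.01
6 | $25,218.01 | $580.01 | $8,184.22 | $17,613.80
7 | $17,613.80 | $405.12 | $9,130.51 | $8,888.41
8 | $8,888.41 | $204.43 | $9,092.84 | $0.00

$9,092.84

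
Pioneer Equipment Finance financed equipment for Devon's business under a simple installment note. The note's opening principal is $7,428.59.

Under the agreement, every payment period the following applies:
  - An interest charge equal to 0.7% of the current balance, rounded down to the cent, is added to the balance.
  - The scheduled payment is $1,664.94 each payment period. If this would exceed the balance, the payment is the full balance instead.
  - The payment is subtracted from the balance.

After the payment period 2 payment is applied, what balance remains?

Payment period 1: $7,428.59 +$52.00 interest = $7,480.59; pay $1,664.94 → $5,815.65
Payment period 2: $5,815.65 +$40.70 interest = $5,856.35; pay $1,664.94 → $4,191.41

$4,191.41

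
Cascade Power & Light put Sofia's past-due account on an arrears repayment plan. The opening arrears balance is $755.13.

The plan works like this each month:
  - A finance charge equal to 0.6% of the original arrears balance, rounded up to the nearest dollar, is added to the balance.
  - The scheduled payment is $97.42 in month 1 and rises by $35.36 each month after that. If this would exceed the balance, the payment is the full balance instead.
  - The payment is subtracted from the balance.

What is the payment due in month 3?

$168.14

Month 1: opening $755.13; interest $5.00 → $760.13; payment $97.42; balance $662.71
Month 2: opening $662.71; interest $5.00 → $667.71; payment $132.78; balance $534.93
Month 3: opening $534.93; interest $5.00 → $539.93; payment $168.14; balance $371.79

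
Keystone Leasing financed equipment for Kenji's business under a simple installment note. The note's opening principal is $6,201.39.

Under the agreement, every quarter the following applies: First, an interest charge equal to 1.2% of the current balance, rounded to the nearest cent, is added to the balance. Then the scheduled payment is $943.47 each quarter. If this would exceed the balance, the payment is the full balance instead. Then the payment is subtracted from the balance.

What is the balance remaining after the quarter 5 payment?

Quarter 1: opening $6,201.39; interest $74.42 → $6,275.81; payment $943.47; balance $5,332.34
Quarter 2: opening $5,332.34; interest $63.99 → $5,396.33; payment $943.47; balance $4,452.86
Quarter 3: opening $4,452.86; interest $53.43 → $4,506.29; payment $943.47; balance $3,562.82
Quarter 4: opening $3,562.82; interest $42.75 → $3,605.57; payment $943.47; balance $2,662.10
Quarter 5: opening $2,662.10; interest $31.95 → $2,694.05; payment $943.47; balance $1,750.58

$1,750.58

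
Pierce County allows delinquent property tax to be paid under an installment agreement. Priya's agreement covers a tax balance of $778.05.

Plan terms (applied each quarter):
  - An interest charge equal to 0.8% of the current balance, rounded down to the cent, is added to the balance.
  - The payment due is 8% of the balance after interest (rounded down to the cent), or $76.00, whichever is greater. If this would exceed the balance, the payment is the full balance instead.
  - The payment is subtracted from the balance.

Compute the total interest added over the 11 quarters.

$36.96

# | Opening | Interest | Payment | End bal
1 | $778.05 | $6.22 | $76.00 | $708.27
2 | $708.27 | $5.66 | $76.00 | $637.93
3 | $637.93 | $5.10 | $76.00 | $567.03
4 | $567.03 | $4.53 | $76.00 | $495.56
5 | $495.56 | $3.96 | $76.00 | $423.52
6 | $423.52 | $3.38 | $76.00 | $350.90
7 | $350.90 | $2.80 | $76.00 | $277.70
8 | $277.70 | $2.22 | $76.00 | $203.92
9 | $203.92 | $1.63 | $76.00 | $129.55
10 | $129.55 | $1.03 | $76.00 | $54.58
11 | $54.58 | $0.43 | $55.01 | $0.00
Total interest: $6.22 + $5.66 + $5.10 + $4.53 + $3.96 + $3.38 + $2.80 + $2.22 + $1.63 + $1.03 + $0.43 = $36.96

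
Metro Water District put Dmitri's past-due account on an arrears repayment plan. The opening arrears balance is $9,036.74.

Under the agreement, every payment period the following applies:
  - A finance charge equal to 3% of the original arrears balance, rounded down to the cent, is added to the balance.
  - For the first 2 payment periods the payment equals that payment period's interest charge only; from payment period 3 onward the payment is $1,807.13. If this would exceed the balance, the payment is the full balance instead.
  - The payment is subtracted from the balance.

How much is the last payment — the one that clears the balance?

Payment period 1: opening $9,036.74; interest $271.10 → $9,307.84; payment $271.10; balance $9,036.74
Payment period 2: opening $9,036.74; interest $271.10 → $9,307.84; payment $271.10; balance $9,036.74
Payment period 3: opening $9,036.74; interest $271.10 → $9,307.84; payment $1,807.13; balance $7,500.71
Payment period 4: opening $7,500.71; interest $271.10 → $7,771.81; payment $1,807.13; balance $5,964.68
Payment period 5: opening $5,964.68; interest $271.10 → $6,235.78; payment $1,807.13; balance $4,428.65
Payment period 6: opening $4,428.65; interest $271.10 → $4,699.75; payment $1,807.13; balance $2,892.62
Payment period 7: opening $2,892.62; interest $271.10 → $3,163.72; payment $1,807.13; balance $1,356.59
Payment period 8: opening $1,356.59; interest $271.10 → $1,627.69; payment $1,627.69; balance $0.00

$1,627.69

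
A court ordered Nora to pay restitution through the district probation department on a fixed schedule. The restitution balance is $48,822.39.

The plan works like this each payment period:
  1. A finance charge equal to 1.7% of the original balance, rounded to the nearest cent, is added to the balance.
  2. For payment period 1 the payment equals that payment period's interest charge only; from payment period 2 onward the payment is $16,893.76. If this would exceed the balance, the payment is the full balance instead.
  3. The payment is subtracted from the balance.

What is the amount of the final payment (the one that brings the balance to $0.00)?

$1,461.03

# | Opening | Interest | Payment | End bal
1 | $48,822.39 | $829.98 | $829.98 | $48,822.39
2 | $48,822.39 | $829.98 | $16,893.76 | $32,758.61
3 | $32,758.61 | $829.98 | $16,893.76 | $16,694.83
4 | $16,694.83 | $829.98 | $16,893.76 | $631.05
5 | $631.05 | $829.98 | $1,461.03 | $0.00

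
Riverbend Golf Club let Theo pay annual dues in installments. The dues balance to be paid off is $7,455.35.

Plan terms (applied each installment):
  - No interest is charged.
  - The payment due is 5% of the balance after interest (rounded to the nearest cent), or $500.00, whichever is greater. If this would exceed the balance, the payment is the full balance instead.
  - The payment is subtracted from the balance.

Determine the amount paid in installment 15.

# | Opening | Payment | End bal
1 | $7,455.35 | $500.00 | $6,955.35
2 | $6,955.35 | $500.00 | $6,455.35
3 | $6,455.35 | $500.00 | $5,955.35
4 | $5,955.35 | $500.00 | $5,455.35
5 | $5,455.35 | $500.00 | $4,955.35
6 | $4,955.35 | $500.00 | $4,455.35
7 | $4,455.35 | $500.00 | $3,955.35
8 | $3,955.35 | $500.00 | $3,455.35
9 | $3,455.35 | $500.00 | $2,955.35
10 | $2,955.35 | $500.00 | $2,455.35
11 | $2,455.35 | $500.00 | $1,955.35
12 | $1,955.35 | $500.00 | $1,455.35
13 | $1,455.35 | $500.00 | $955.35
14 | $955.35 | $500.00 | $455.35
15 | $455.35 | $455.35 | $0.00

$455.35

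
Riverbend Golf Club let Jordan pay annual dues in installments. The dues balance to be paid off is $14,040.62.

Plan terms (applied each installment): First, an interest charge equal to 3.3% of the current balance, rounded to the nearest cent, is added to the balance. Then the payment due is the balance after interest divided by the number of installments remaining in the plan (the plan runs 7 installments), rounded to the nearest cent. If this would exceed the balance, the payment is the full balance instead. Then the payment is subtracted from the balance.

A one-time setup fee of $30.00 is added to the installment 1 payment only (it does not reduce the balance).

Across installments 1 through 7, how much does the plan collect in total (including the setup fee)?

$16,051.49

Installment 1: $14,040.62 +$463.34 interest = $14,503.96; pay $2,071.99 (+ $30.00 fee) → $12,431.97
Installment 2: $12,431.97 +$410.26 interest = $12,842.23; pay $2,140.37 → $10,701.86
Installment 3: $10,701.86 +$353.16 interest = $11,055.02; pay $2,211.00 → $8,844.02
Installment 4: $8,844.02 +$291.85 interest = $9,135.87; pay $2,283.97 → $6,851.90
Installment 5: $6,851.90 +$226.11 interest = $7,078.01; pay $2,359.34 → $4,718.67
Installment 6: $4,718.67 +$155.72 interest = $4,874.39; pay $2,437.20 → $2,437.19
Installment 7: $2,437.19 +$80.43 interest = $2,517.62; pay $2,517.62 → $0.00
Total paid: $16,051.49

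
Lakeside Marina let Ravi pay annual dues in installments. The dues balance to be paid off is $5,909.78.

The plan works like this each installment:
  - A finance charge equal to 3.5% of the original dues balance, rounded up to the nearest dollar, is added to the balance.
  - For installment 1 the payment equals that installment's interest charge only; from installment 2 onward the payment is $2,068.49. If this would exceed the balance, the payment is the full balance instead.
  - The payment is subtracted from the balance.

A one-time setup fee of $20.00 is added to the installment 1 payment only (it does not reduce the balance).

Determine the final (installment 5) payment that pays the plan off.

Installment 1: opening $5,909.78; interest $207.00 → $6,116.78; payment $207.00 (+ $20.00 fee); balance $5,909.78
Installment 2: opening $5,909.78; interest $207.00 → $6,116.78; payment $2,068.49; balance $4,048.29
Installment 3: opening $4,048.29; interest $207.00 → $4,255.29; payment $2,068.49; balance $2,186.80
Installment 4: opening $2,186.80; interest $207.00 → $2,393.80; payment $2,068.49; balance $325.31
Installment 5: opening $325.31; interest $207.00 → $532.31; payment $532.31; balance $0.00

$532.31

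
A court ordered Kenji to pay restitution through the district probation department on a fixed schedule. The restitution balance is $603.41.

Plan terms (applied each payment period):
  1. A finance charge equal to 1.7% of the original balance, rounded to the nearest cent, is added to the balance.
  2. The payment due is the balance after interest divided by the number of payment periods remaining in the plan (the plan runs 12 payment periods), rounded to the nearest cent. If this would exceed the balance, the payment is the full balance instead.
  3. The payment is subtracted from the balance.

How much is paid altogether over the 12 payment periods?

Payment period 1: $603.41 +$10.26 interest = $613.67; pay $51.14 → $562.53
Payment period 2: $562.53 +$10.26 interest = $572.79; pay $52.07 → $520.72
Payment period 3: $520.72 +$10.26 interest = $530.98; pay $53.10 → $477.88
Payment period 4: $477.88 +$10.26 interest = $488.14; pay $54.24 → $433.90
Payment period 5: $433.90 +$10.26 interest = $444.16; pay $55.52 → $388.64
Payment period 6: $388.64 +$10.26 interest = $398.90; pay $56.99 → $341.91
Payment period 7: $341.91 +$10.26 interest = $352.17; pay $58.70 → $293.47
Payment period 8: $293.47 +$10.26 interest = $303.73; pay $60.75 → $242.98
Payment period 9: $242.98 +$10.26 interest = $253.24; pay $63.31 → $189.93
Payment period 10: $189.93 +$10.26 interest = $200.19; pay $66.73 → $133.46
Payment period 11: $133.46 +$10.26 interest = $143.72; pay $71.86 → $71.86
Payment period 12: $71.86 +$10.26 interest = $82.12; pay $82.12 → $0.00
Total paid: $726.53

$726.53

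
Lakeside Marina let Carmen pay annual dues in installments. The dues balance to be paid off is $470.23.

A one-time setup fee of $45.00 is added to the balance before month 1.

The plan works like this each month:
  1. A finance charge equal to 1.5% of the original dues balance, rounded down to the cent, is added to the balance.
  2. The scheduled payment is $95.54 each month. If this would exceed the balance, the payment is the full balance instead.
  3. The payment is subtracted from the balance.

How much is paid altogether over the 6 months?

$557.53

Month 1: $515.23 +$7.05 interest = $522.28; pay $95.54 → $426.74
Month 2: $426.74 +$7.05 interest = $433.79; pay $95.54 → $338.25
Month 3: $338.25 +$7.05 interest = $345.30; pay $95.54 → $249.76
Month 4: $249.76 +$7.05 interest = $256.81; pay $95.54 → $161.27
Month 5: $161.27 +$7.05 interest = $168.32; pay $95.54 → $72.78
Month 6: $72.78 +$7.05 interest = $79.83; pay $79.83 → $0.00
Total paid: $557.53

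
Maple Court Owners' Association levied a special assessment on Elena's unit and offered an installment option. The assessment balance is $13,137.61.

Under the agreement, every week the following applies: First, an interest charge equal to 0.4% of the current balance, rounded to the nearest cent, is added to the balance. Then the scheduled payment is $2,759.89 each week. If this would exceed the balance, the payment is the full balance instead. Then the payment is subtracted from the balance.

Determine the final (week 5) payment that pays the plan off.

$2,252.07

Week 1: $13,137.61 +$52.55 interest = $13,190.16; pay $2,759.89 → $10,430.27
Week 2: $10,430.27 +$41.72 interest = $10,471.99; pay $2,759.89 → $7,712.10
Week 3: $7,712.10 +$30.85 interest = $7,742.95; pay $2,759.89 → $4,983.06
Week 4: $4,983.06 +$19.93 interest = $5,002.99; pay $2,759.89 → $2,243.10
Week 5: $2,243.10 +$8.97 interest = $2,252.07; pay $2,252.07 → $0.00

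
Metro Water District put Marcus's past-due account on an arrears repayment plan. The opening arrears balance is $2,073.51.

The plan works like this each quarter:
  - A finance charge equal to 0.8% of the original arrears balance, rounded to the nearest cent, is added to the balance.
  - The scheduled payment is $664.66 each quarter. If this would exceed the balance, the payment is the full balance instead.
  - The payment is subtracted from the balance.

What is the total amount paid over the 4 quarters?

Quarter 1: $2,073.51 +$16.59 interest = $2,090.10; pay $664.66 → $1,425.44
Quarter 2: $1,425.44 +$16.59 interest = $1,442.03; pay $664.66 → $777.37
Quarter 3: $777.37 +$16.59 interest = $793.96; pay $664.66 → $129.30
Quarter 4: $129.30 +$16.59 interest = $145.89; pay $145.89 → $0.00
Total paid: $2,139.87

$2,139.87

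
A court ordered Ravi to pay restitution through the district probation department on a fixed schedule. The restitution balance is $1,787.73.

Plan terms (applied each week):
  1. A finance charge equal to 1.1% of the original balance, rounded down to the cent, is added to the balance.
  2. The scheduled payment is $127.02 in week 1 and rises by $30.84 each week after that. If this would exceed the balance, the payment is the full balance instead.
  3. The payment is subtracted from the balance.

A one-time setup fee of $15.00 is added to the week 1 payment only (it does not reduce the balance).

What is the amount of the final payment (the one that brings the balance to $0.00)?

Week 1: opening $1,787.73; interest $19.66 → $1,807.39; payment $127.02 (+ $15.00 fee); balance $1,680.37
Week 2: opening $1,680.37; interest $19.66 → $1,700.03; payment $157.86; balance $1,542.17
Week 3: opening $1,542.17; interest $19.66 → $1,561.83; payment $188.70; balance $1,373.13
Week 4: opening $1,373.13; interest $19.66 → $1,392.79; payment $219.54; balance $1,173.25
Week 5: opening $1,173.25; interest $19.66 → $1,192.91; payment $250.38; balance $942.53
Week 6: opening $942.53; interest $19.66 → $962.19; payment $281.22; balance $680.97
Week 7: opening $680.97; interest $19.66 → $700.63; payment $312.06; balance $388.57
Week 8: opening $388.57; interest $19.66 → $408.23; payment $342.90; balance $65.33
Week 9: opening $65.33; interest $19.66 → $84.99; payment $84.99; balance $0.00

$84.99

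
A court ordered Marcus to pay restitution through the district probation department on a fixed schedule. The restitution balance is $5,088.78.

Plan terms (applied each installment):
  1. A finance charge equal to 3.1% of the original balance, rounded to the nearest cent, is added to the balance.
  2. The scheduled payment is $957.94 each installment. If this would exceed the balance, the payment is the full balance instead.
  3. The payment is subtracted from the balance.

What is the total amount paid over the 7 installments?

$6,193.03

Installment 1: $5,088.78 +$157.75 interest = $5,246.53; pay $957.94 → $4,288.59
Installment 2: $4,288.59 +$157.75 interest = $4,446.34; pay $957.94 → $3,488.40
Installment 3: $3,488.40 +$157.75 interest = $3,646.15; pay $957.94 → $2,688.21
Installment 4: $2,688.21 +$157.75 interest = $2,845.96; pay $957.94 → $1,888.02
Installment 5: $1,888.02 +$157.75 interest = $2,045.77; pay $957.94 → $1,087.83
Installment 6: $1,087.83 +$157.75 interest = $1,245.58; pay $957.94 → $287.64
Installment 7: $287.64 +$157.75 interest = $445.39; pay $445.39 → $0.00
Total paid: $6,193.03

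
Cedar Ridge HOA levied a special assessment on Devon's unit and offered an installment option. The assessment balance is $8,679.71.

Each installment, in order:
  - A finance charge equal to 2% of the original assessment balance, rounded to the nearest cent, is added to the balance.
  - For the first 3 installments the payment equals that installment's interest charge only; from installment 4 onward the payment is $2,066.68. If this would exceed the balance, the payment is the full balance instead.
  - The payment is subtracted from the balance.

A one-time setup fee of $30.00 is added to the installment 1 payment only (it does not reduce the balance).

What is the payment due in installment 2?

$173.59

Installment 1: $8,679.71 +$173.59 interest = $8,853.30; pay $173.59 (+ $30.00 fee) → $8,679.71
Installment 2: $8,679.71 +$173.59 interest = $8,853.30; pay $173.59 → $8,679.71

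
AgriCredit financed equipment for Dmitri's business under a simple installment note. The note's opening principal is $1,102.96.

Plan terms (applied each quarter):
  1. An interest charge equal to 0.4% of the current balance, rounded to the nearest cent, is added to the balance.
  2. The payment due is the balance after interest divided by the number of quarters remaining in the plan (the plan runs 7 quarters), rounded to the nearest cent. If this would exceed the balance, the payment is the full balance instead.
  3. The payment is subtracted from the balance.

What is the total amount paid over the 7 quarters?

$1,120.76

Quarter 1: opening $1,102.96; interest $4.41 → $1,107.37; payment $158.20; balance $949.17
Quarter 2: opening $949.17; interest $3.80 → $952.97; payment $158.83; balance $794.14
Quarter 3: opening $794.14; interest $3.18 → $797.32; payment $159.46; balance $637.86
Quarter 4: opening $637.86; interest $2.55 → $640.41; payment $160.10; balance $480.31
Quarter 5: opening $480.31; interest $1.92 → $482.23; payment $160.74; balance $321.49
Quarter 6: opening $321.49; interest $1.29 → $322.78; payment $161.39; balance $161.39
Quarter 7: opening $161.39; interest $0.65 → $162.04; payment $162.04; balance $0.00
Total paid: $1,120.76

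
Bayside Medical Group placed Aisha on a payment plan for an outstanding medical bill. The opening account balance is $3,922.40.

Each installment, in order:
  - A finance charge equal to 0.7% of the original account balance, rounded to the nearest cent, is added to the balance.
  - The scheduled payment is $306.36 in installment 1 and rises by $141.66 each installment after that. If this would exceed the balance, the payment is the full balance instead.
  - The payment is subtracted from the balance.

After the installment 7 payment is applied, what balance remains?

$0.00

# | Opening | Interest | Payment | End bal
1 | $3,922.40 | $27.46 | $306.36 | $3,643.50
2 | $3,643.50 | $27.46 | $448.02 | $3,222.94
3 | $3,222.94 | $27.46 | $589.68 | $2,660.72
4 | $2,660.72 | $27.46 | $731.34 | $1,956.84
5 | $1,956.84 | $27.46 | $873.00 | $1,111.30
6 | $1,111.30 | $27.46 | $1,014.66 | $124.10
7 | $124.10 | $27.46 | $151.56 | $0.00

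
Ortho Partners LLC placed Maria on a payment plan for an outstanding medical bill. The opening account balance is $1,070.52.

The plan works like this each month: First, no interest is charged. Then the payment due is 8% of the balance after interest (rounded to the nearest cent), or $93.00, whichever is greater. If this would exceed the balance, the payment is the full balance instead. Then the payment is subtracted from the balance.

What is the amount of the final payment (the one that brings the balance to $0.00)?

# | Opening | Payment | End bal
1 | $1,070.52 | $93.00 | $977.52
2 | $977.52 | $93.00 | $884.52
3 | $884.52 | $93.00 | $791.52
4 | $791.52 | $93.00 | $698.52
5 | $698.52 | $93.00 | $605.52
6 | $605.52 | $93.00 | $512.52
7 | $512.52 | $93.00 | $419.52
8 | $419.52 | $93.00 | $326.52
9 | $326.52 | $93.00 | $233.52
10 | $233.52 | $93.00 | $140.52
11 | $140.52 | $93.00 | $47.52
12 | $47.52 | $47.52 | $0.00

$47.52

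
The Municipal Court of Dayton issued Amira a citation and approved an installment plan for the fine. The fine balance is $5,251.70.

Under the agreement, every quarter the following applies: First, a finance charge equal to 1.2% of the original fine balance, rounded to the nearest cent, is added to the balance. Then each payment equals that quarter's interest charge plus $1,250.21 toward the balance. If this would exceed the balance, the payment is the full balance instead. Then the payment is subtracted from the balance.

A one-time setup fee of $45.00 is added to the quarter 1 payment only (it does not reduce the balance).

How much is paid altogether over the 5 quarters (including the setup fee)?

Quarter 1: opening $5,251.70; interest $63.02 → $5,314.72; payment $1,313.23 (+ $45.00 fee); balance $4,001.49
Quarter 2: opening $4,001.49; interest $63.02 → $4,064.51; payment $1,313.23; balance $2,751.28
Quarter 3: opening $2,751.28; interest $63.02 → $2,814.30; payment $1,313.23; balance $1,501.07
Quarter 4: opening $1,501.07; interest $63.02 → $1,564.09; payment $1,313.23; balance $250.86
Quarter 5: opening $250.86; interest $63.02 → $313.88; payment $313.88; balance $0.00
Total paid: $5,611.80

$5,611.80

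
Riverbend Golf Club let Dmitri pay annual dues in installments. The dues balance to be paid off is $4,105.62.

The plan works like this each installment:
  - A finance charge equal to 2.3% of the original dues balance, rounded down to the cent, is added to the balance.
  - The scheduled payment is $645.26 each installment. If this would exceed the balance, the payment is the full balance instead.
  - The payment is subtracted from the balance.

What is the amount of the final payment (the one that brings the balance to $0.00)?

Installment 1: opening $4,105.62; interest $94.42 → $4,200.04; payment $645.26; balance $3,554.78
Installment 2: opening $3,554.78; interest $94.42 → $3,649.20; payment $645.26; balance $3,003.94
Installment 3: opening $3,003.94; interest $94.42 → $3,098.36; payment $645.26; balance $2,453.10
Installment 4: opening $2,453.10; interest $94.42 → $2,547.52; payment $645.26; balance $1,902.26
Installment 5: opening $1,902.26; interest $94.42 → $1,996.68; payment $645.26; balance $1,351.42
Installment 6: opening $1,351.42; interest $94.42 → $1,445.84; payment $645.26; balance $800.58
Installment 7: opening $800.58; interest $94.42 → $895.00; payment $645.26; balance $249.74
Installment 8: opening $249.74; interest $94.42 → $344.16; payment $344.16; balance $0.00

$344.16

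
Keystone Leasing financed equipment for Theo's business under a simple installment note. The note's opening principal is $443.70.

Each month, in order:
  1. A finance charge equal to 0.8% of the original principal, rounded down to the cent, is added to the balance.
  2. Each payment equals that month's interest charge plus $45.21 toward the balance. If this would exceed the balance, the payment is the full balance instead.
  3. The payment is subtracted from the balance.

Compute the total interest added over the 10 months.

$35.40

Month 1: $443.70 +$3.54 interest = $447.24; pay $48.75 → $398.49
Month 2: $398.49 +$3.54 interest = $402.03; pay $48.75 → $353.28
Month 3: $353.28 +$3.54 interest = $356.82; pay $48.75 → $308.07
Month 4: $308.07 +$3.54 interest = $311.61; pay $48.75 → $262.86
Month 5: $262.86 +$3.54 interest = $266.40; pay $48.75 → $217.65
Month 6: $217.65 +$3.54 interest = $221.19; pay $48.75 → $172.44
Month 7: $172.44 +$3.54 interest = $175.98; pay $48.75 → $127.23
Month 8: $127.23 +$3.54 interest = $130.77; pay $48.75 → $82.02
Month 9: $82.02 +$3.54 interest = $85.56; pay $48.75 → $36.81
Month 10: $36.81 +$3.54 interest = $40.35; pay $40.35 → $0.00
Total interest: $3.54 + $3.54 + $3.54 + $3.54 + $3.54 + $3.54 + $3.54 + $3.54 + $3.54 + $3.54 = $35.40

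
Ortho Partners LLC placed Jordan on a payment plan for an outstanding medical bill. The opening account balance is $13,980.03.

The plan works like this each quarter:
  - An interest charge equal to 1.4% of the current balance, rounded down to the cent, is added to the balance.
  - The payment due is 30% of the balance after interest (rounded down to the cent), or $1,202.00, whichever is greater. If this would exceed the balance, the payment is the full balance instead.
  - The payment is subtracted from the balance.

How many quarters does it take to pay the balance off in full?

8

# | Opening | Interest | Payment | End bal
1 | $13,980.03 | $195.72 | $4,252.72 | $9,923.03
2 | $9,923.03 | $138.92 | $3,018.58 | $7,043.37
3 | $7,043.37 | $98.60 | $2,142.59 | $4,999.38
4 | $4,999.38 | $69.99 | $1,520.81 | $3,548.56
5 | $3,548.56 | $49.67 | $1,202.00 | $2,396.23
6 | $2,396.23 | $33.54 | $1,202.00 | $1,227.77
7 | $1,227.77 | $17.18 | $1,202.00 | $42.95
8 | $42.95 | $0.60 | $43.55 | $0.00
Balance reaches $0.00 in quarter 8.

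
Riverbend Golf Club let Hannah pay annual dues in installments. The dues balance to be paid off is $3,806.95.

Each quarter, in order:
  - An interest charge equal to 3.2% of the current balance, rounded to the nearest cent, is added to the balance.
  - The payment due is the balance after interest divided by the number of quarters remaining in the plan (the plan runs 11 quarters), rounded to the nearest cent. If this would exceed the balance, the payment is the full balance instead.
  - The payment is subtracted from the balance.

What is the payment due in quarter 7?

Quarter 1: $3,806.95 +$121.82 interest = $3,928.77; pay $357.16 → $3,571.61
Quarter 2: $3,571.61 +$114.29 interest = $3,685.90; pay $368.59 → $3,317.31
Quarter 3: $3,317.31 +$106.15 interest = $3,423.46; pay $380.38 → $3,043.08
Quarter 4: $3,043.08 +$97.38 interest = $3,140.46; pay $392.56 → $2,747.90
Quarter 5: $2,747.90 +$87.93 interest = $2,835.83; pay $405.12 → $2,430.71
Quarter 6: $2,430.71 +$77.78 interest = $2,508.49; pay $418.08 → $2,090.41
Quarter 7: $2,090.41 +$66.89 interest = $2,157.30; pay $431.46 → $1,725.84

$431.46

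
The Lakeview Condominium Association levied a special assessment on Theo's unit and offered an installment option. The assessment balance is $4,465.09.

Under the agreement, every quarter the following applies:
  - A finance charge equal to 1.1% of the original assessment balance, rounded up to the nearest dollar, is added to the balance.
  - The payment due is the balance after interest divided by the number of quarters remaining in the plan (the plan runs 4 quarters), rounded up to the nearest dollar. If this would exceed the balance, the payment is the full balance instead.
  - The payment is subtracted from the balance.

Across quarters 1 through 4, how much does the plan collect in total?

$4,665.09

Quarter 1: opening $4,465.09; interest $50.00 → $4,515.09; payment $1,129.00; balance $3,386.09
Quarter 2: opening $3,386.09; interest $50.00 → $3,436.09; payment $1,146.00; balance $2,290.09
Quarter 3: opening $2,290.09; interest $50.00 → $2,340.09; payment $1,171.00; balance $1,169.09
Quarter 4: opening $1,169.09; interest $50.00 → $1,219.09; payment $1,219.09; balance $0.00
Total paid: $4,665.09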